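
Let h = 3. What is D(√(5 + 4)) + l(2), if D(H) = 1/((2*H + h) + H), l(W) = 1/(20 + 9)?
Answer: 41/348 ≈ 0.11782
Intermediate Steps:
l(W) = 1/29
D(H) = 1/(3 + 3*H) (D(H) = 1/((2*H + 3) + H) = 1/((3 + 2*H) + H) = 1/(3 + 3*H))
D(√(5 + 4)) + l(2) = 1/(3*(1 + √(5 + 4))) + 1/29 = 1/(3*(1 + √9)) + 1/29 = 1/(3*(1 + 3)) + 1/29 = (⅓)/4 + 1/29 = (⅓)*(¼) + 1/29 = 1/12 + 1/29 = 41/348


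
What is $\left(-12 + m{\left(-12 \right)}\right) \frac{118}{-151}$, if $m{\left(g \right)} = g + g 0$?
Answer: $\frac{2832}{151} \approx 18.755$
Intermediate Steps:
$m{\left(g \right)} = g$ ($m{\left(g \right)} = g + 0 = g$)
$\left(-12 + m{\left(-12 \right)}\right) \frac{118}{-151} = \left(-12 - 12\right) \frac{118}{-151} = - 24 \cdot 118 \left(- \frac{1}{151}\right) = \left(-24\right) \left(- \frac{118}{151}\right) = \frac{2832}{151}$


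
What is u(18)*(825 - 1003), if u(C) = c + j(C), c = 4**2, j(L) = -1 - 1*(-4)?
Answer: -3382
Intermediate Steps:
j(L) = 3 (j(L) = -1 + 4 = 3)
c = 16
u(C) = 19 (u(C) = 16 + 3 = 19)
u(18)*(825 - 1003) = 19*(825 - 1003) = 19*(-178) = -3382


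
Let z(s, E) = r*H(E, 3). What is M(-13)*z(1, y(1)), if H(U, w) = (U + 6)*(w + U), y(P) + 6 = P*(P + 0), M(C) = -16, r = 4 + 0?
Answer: 128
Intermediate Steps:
r = 4
y(P) = -6 + P² (y(P) = -6 + P*(P + 0) = -6 + P*P = -6 + P²)
H(U, w) = (6 + U)*(U + w)
z(s, E) = 72 + 4*E² + 36*E (z(s, E) = 4*(E² + 6*E + 6*3 + E*3) = 4*(E² + 6*E + 18 + 3*E) = 4*(18 + E² + 9*E) = 72 + 4*E² + 36*E)
M(-13)*z(1, y(1)) = -16*(72 + 4*(-6 + 1²)² + 36*(-6 + 1²)) = -16*(72 + 4*(-6 + 1)² + 36*(-6 + 1)) = -16*(72 + 4*(-5)² + 36*(-5)) = -16*(72 + 4*25 - 180) = -16*(72 + 100 - 180) = -16*(-8) = 128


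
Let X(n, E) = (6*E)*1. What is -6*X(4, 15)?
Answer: -540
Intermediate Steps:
X(n, E) = 6*E
-6*X(4, 15) = -36*15 = -6*90 = -540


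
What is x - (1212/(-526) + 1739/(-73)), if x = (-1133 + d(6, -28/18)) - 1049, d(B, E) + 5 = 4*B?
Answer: -41025842/19199 ≈ -2136.9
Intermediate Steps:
d(B, E) = -5 + 4*B
x = -2163 (x = (-1133 + (-5 + 4*6)) - 1049 = (-1133 + (-5 + 24)) - 1049 = (-1133 + 19) - 1049 = -1114 - 1049 = -2163)
x - (1212/(-526) + 1739/(-73)) = -2163 - (1212/(-526) + 1739/(-73)) = -2163 - (1212*(-1/526) + 1739*(-1/73)) = -2163 - (-606/263 - 1739/73) = -2163 - 1*(-501595/19199) = -2163 + 501595/19199 = -41025842/19199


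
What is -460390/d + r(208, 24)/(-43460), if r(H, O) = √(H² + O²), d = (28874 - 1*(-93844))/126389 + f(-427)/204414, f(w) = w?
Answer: -1699212742395420/3575901307 - 2*√685/10865 ≈ -4.7518e+5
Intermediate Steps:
d = 3575901307/3690811578 (d = (28874 - 1*(-93844))/126389 - 427/204414 = (28874 + 93844)*(1/126389) - 427*1/204414 = 122718*(1/126389) - 61/29202 = 122718/126389 - 61/29202 = 3575901307/3690811578 ≈ 0.96887)
-460390/d + r(208, 24)/(-43460) = -460390/3575901307/3690811578 + √(208² + 24²)/(-43460) = -460390*3690811578/3575901307 + √(43264 + 576)*(-1/43460) = -1699212742395420/3575901307 + √43840*(-1/43460) = -1699212742395420/3575901307 + (8*√685)*(-1/43460) = -1699212742395420/3575901307 - 2*√685/10865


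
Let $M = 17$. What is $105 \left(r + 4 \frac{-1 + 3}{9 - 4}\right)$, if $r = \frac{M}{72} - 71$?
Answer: $- \frac{174293}{24} \approx -7262.2$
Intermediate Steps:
$r = - \frac{5095}{72}$ ($r = \frac{17}{72} - 71 = - \frac{5095}{72} \approx -70.764$)
$105 \left(r + 4 \frac{-1 + 3}{9 - 4}\right) = 105 \left(- \frac{5095}{72} + 4 \frac{-1 + 3}{9 - 4}\right) = 105 \left(- \frac{5095}{72} + 4 \cdot \frac{2}{5}\right) = 105 \left(- \frac{5095}{72} + \frac{8}{5}\right) = 105 \left(- \frac{24899}{360}\right) = - \frac{174293}{24}$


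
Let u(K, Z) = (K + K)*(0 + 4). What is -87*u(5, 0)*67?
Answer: -233160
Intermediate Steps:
u(K, Z) = 8*K (u(K, Z) = (2*K)*4 = 8*K)
-87*u(5, 0)*67 = -696*5*67 = -87*40*67 = -3480*67 = -233160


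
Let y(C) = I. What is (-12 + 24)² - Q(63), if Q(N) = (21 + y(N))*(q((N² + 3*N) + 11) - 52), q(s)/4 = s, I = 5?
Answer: -432080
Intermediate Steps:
q(s) = 4*s
y(C) = 5
Q(N) = -208 + 104*N² + 312*N (Q(N) = (21 + 5)*(4*((N² + 3*N) + 11) - 52) = 26*(4*(11 + N² + 3*N) - 52) = 26*((44 + 4*N² + 12*N) - 52) = 26*(-8 + 4*N² + 12*N) = -208 + 104*N² + 312*N)
(-12 + 24)² - Q(63) = (-12 + 24)² - (-208 + 104*63² + 312*63) = 12² - (-208 + 104*3969 + 19656) = 144 - (-208 + 412776 + 19656) = 144 - 1*432224 = 144 - 432224 = -432080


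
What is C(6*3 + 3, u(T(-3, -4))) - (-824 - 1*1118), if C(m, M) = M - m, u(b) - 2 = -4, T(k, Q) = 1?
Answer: 1919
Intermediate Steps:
u(b) = -2 (u(b) = 2 - 4 = -2)
C(6*3 + 3, u(T(-3, -4))) - (-824 - 1*1118) = (-2 - (6*3 + 3)) - (-824 - 1*1118) = (-2 - (18 + 3)) - (-824 - 1118) = (-2 - 1*21) - 1*(-1942) = (-2 - 21) + 1942 = -23 + 1942 = 1919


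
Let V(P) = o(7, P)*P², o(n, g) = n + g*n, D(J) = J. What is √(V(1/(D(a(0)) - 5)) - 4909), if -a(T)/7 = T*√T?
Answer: I*√3067985/25 ≈ 70.063*I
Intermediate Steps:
a(T) = -7*T^(3/2) (a(T) = -7*T*√T = -7*T^(3/2))
V(P) = P²*(7 + 7*P) (V(P) = (7*(1 + P))*P² = (7 + 7*P)*P² = P²*(7 + 7*P))
√(V(1/(D(a(0)) - 5)) - 4909) = √(7*(1/(-7*0^(3/2) - 5))²*(1 + 1/(-7*0^(3/2) - 5)) - 4909) = √(7*(1/(-7*0 - 5))²*(1 + 1/(-7*0 - 5)) - 4909) = √(7*(1/(0 - 5))²*(1 + 1/(0 - 5)) - 4909) = √(7*(1/(-5))²*(1 + 1/(-5)) - 4909) = √(7*(-⅕)²*(1 - ⅕) - 4909) = √(7*(1/25)*(⅘) - 4909) = √(28/125 - 4909) = √(-613597/125) = I*√3067985/25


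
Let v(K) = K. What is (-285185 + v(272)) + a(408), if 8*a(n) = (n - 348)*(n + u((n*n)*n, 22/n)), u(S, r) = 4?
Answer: -281823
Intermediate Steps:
a(n) = (-348 + n)*(4 + n)/8 (a(n) = ((n - 348)*(n + 4))/8 = ((-348 + n)*(4 + n))/8 = (-348 + n)*(4 + n)/8)
(-285185 + v(272)) + a(408) = (-285185 + 272) + (-174 - 43*408 + (1/8)*408**2) = -284913 + (-174 - 17544 + (1/8)*166464) = -284913 + (-174 - 17544 + 20808) = -284913 + 3090 = -281823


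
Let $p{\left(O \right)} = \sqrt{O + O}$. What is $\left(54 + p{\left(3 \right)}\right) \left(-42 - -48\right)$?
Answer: $324 + 6 \sqrt{6} \approx 338.7$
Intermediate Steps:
$p{\left(O \right)} = \sqrt{2} \sqrt{O}$ ($p{\left(O \right)} = \sqrt{2 O} = \sqrt{2} \sqrt{O}$)
$\left(54 + p{\left(3 \right)}\right) \left(-42 - -48\right) = \left(54 + \sqrt{2} \sqrt{3}\right) \left(-42 - -48\right) = \left(54 + \sqrt{6}\right) \left(-42 + 48\right) = \left(54 + \sqrt{6}\right) 6 = 324 + 6 \sqrt{6}$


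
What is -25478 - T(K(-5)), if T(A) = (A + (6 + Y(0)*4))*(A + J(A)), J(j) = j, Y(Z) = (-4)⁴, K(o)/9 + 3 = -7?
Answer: 143722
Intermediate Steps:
K(o) = -90 (K(o) = -27 + 9*(-7) = -27 - 63 = -90)
Y(Z) = 256
T(A) = 2*A*(1030 + A) (T(A) = (A + (6 + 256*4))*(A + A) = (A + (6 + 1024))*(2*A) = (A + 1030)*(2*A) = (1030 + A)*(2*A) = 2*A*(1030 + A))
-25478 - T(K(-5)) = -25478 - 2*(-90)*(1030 - 90) = -25478 - 2*(-90)*940 = -25478 - 1*(-169200) = -25478 + 169200 = 143722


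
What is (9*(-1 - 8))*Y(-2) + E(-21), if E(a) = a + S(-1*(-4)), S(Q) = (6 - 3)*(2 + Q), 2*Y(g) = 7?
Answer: -573/2 ≈ -286.50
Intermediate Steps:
Y(g) = 7/2 (Y(g) = (½)*7 = 7/2)
S(Q) = 6 + 3*Q (S(Q) = 3*(2 + Q) = 6 + 3*Q)
E(a) = 18 + a (E(a) = a + (6 + 3*(-1*(-4))) = a + (6 + 3*4) = a + (6 + 12) = a + 18 = 18 + a)
(9*(-1 - 8))*Y(-2) + E(-21) = (9*(-1 - 8))*(7/2) + (18 - 21) = (9*(-9))*(7/2) - 3 = -81*7/2 - 3 = -567/2 - 3 = -573/2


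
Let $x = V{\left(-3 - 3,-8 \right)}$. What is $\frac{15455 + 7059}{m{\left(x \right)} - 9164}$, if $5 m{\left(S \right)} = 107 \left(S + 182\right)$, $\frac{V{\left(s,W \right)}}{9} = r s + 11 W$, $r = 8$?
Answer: $- \frac{56285}{78657} \approx -0.71558$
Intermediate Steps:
$V{\left(s,W \right)} = 72 s + 99 W$ ($V{\left(s,W \right)} = 9 \left(8 s + 11 W\right) = 72 s + 99 W$)
$x = -1224$ ($x = 72 \left(-3 - 3\right) + 99 \left(-8\right) = 72 \left(-3 - 3\right) - 792 = 72 \left(-6\right) - 792 = -432 - 792 = -1224$)
$m{\left(S \right)} = \frac{19474}{5} + \frac{107 S}{5}$ ($m{\left(S \right)} = \frac{107 \left(S + 182\right)}{5} = \frac{107 \left(182 + S\right)}{5} = \frac{19474 + 107 S}{5} = \frac{19474}{5} + \frac{107 S}{5}$)
$\frac{15455 + 7059}{m{\left(x \right)} - 9164} = \frac{15455 + 7059}{\left(\frac{19474}{5} + \frac{107}{5} \left(-1224\right)\right) - 9164} = \frac{22514}{\left(\frac{19474}{5} - \frac{130968}{5}\right) - 9164} = \frac{22514}{- \frac{111494}{5} - 9164} = \frac{22514}{- \frac{157314}{5}} = 22514 \left(- \frac{5}{157314}\right) = - \frac{56285}{78657}$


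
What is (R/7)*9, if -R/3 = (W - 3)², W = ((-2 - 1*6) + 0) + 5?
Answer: -972/7 ≈ -138.86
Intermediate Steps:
W = -3 (W = ((-2 - 6) + 0) + 5 = (-8 + 0) + 5 = -8 + 5 = -3)
R = -108 (R = -3*(-3 - 3)² = -3*(-6)² = -3*36 = -108)
(R/7)*9 = -108/7*9 = -972/7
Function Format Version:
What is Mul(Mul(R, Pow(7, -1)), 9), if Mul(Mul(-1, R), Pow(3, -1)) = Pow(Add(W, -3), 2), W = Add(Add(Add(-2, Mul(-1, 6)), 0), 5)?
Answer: Rational(-972, 7) ≈ -138.86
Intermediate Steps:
W = -3 (W = Add(Add(Add(-2, -6), 0), 5) = Add(Add(-8, 0), 5) = Add(-8, 5) = -3)
R = -108 (R = Mul(-3, Pow(Add(-3, -3), 2)) = Mul(-3, Pow(-6, 2)) = Mul(-3, 36) = -108)
Mul(Mul(R, Pow(7, -1)), 9) = Mul(Mul(-108, Pow(7, -1)), 9) = Mul(Mul(-108, Rational(1, 7)), 9) = Mul(Rational(-108, 7), 9) = Rational(-972, 7)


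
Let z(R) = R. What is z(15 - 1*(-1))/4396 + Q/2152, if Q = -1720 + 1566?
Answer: -80319/1182524 ≈ -0.067922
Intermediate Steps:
Q = -154
z(15 - 1*(-1))/4396 + Q/2152 = (15 - 1*(-1))/4396 - 154/2152 = (15 + 1)*(1/4396) - 154*1/2152 = 16*(1/4396) - 77/1076 = 4/1099 - 77/1076 = -80319/1182524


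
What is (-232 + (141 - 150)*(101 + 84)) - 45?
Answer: -1942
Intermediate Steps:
(-232 + (141 - 150)*(101 + 84)) - 45 = (-232 - 9*185) - 45 = (-232 - 1665) - 45 = -1897 - 45 = -1942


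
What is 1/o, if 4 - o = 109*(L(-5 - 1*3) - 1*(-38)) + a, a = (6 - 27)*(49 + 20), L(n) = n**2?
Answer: -1/9665 ≈ -0.00010347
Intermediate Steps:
a = -1449 (a = -21*69 = -1449)
o = -9665 (o = 4 - (109*((-5 - 1*3)**2 - 1*(-38)) - 1449) = 4 - (109*((-5 - 3)**2 + 38) - 1449) = 4 - (109*((-8)**2 + 38) - 1449) = 4 - (109*(64 + 38) - 1449) = 4 - (109*102 - 1449) = 4 - (11118 - 1449) = 4 - 1*9669 = 4 - 9669 = -9665)
1/o = 1/(-9665) = -1/9665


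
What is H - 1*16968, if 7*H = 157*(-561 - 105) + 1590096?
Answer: 1366758/7 ≈ 1.9525e+5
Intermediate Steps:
H = 1485534/7 (H = (157*(-561 - 105) + 1590096)/7 = (157*(-666) + 1590096)/7 = (-104562 + 1590096)/7 = (⅐)*1485534 = 1485534/7 ≈ 2.1222e+5)
H - 1*16968 = 1485534/7 - 1*16968 = 1485534/7 - 16968 = 1366758/7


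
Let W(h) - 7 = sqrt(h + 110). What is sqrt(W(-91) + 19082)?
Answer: sqrt(19089 + sqrt(19)) ≈ 138.18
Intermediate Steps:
W(h) = 7 + sqrt(110 + h) (W(h) = 7 + sqrt(h + 110) = 7 + sqrt(110 + h))
sqrt(W(-91) + 19082) = sqrt((7 + sqrt(110 - 91)) + 19082) = sqrt((7 + sqrt(19)) + 19082) = sqrt(19089 + sqrt(19))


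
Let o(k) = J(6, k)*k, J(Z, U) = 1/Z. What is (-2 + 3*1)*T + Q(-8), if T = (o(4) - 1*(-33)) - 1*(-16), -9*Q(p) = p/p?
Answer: 446/9 ≈ 49.556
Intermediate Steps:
o(k) = k/6
Q(p) = -1/9 (Q(p) = -p/(9*p) = -1/9*1 = -1/9)
T = 149/3 (T = ((1/6)*4 - 1*(-33)) - 1*(-16) = (2/3 + 33) + 16 = 101/3 + 16 = 149/3 ≈ 49.667)
(-2 + 3*1)*T + Q(-8) = (-2 + 3*1)*(149/3) - 1/9 = (-2 + 3)*(149/3) - 1/9 = 1*(149/3) - 1/9 = 149/3 - 1/9 = 446/9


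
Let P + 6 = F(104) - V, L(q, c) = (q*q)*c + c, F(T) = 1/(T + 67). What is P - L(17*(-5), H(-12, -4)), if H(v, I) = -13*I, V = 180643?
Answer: -95144570/171 ≈ -5.5640e+5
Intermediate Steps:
F(T) = 1/(67 + T)
L(q, c) = c + c*q² (L(q, c) = q²*c + c = c*q² + c = c + c*q²)
P = -30890978/171 (P = -6 + (1/(67 + 104) - 1*180643) = -6 + (1/171 - 180643) = -6 - 30889952/171 = -30890978/171 ≈ -1.8065e+5)
P - L(17*(-5), H(-12, -4)) = -30890978/171 - (-13*(-4))*(1 + (17*(-5))²) = -30890978/171 - 52*(1 + (-85)²) = -30890978/171 - 52*(1 + 7225) = -30890978/171 - 52*7226 = -30890978/171 - 1*375752 = -30890978/171 - 375752 = -95144570/171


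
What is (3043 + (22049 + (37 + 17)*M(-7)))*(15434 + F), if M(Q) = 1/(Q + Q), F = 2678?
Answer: 3180775104/7 ≈ 4.5440e+8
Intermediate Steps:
M(Q) = 1/(2*Q)
(3043 + (22049 + (37 + 17)*M(-7)))*(15434 + F) = (3043 + (22049 + (37 + 17)*((½)/(-7))))*(15434 + 2678) = (3043 + (22049 + 54*((½)*(-⅐))))*18112 = (3043 + (22049 + 54*(-1/14)))*18112 = (3043 + (22049 - 27/7))*18112 = (3043 + 154316/7)*18112 = (175617/7)*18112 = 3180775104/7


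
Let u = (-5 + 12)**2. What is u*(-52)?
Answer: -2548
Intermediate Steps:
u = 49 (u = 7**2 = 49)
u*(-52) = 49*(-52) = -2548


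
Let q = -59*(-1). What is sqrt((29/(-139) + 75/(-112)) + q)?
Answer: sqrt(880408347)/3892 ≈ 7.6238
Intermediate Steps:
q = 59
sqrt((29/(-139) + 75/(-112)) + q) = sqrt((29/(-139) + 75/(-112)) + 59) = sqrt((29*(-1/139) + 75*(-1/112)) + 59) = sqrt((-29/139 - 75/112) + 59) = sqrt(-13673/15568 + 59) = sqrt(904839/15568) = sqrt(880408347)/3892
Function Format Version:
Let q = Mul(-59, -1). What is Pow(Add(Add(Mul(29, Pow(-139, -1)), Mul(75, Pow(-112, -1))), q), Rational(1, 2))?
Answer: Mul(Rational(1, 3892), Pow(880408347, Rational(1, 2))) ≈ 7.6238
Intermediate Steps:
q = 59
Pow(Add(Add(Mul(29, Pow(-139, -1)), Mul(75, Pow(-112, -1))), q), Rational(1, 2)) = Pow(Add(Add(Mul(29, Pow(-139, -1)), Mul(75, Pow(-112, -1))), 59), Rational(1, 2)) = Pow(Add(Add(Mul(29, Rational(-1, 139)), Mul(75, Rational(-1, 112))), 59), Rational(1, 2)) = Pow(Add(Add(Rational(-29, 139), Rational(-75, 112)), 59), Rational(1, 2)) = Pow(Add(Rational(-13673, 15568), 59), Rational(1, 2)) = Pow(Rational(904839, 15568), Rational(1, 2)) = Mul(Rational(1, 3892), Pow(880408347, Rational(1, 2)))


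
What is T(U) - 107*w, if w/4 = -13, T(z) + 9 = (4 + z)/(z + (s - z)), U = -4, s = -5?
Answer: 5555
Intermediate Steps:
T(z) = -49/5 - z/5 (T(z) = -9 + (4 + z)/(z + (-5 - z)) = -9 + (4 + z)/(-5) = -9 + (4 + z)*(-1/5) = -9 + (-4/5 - z/5) = -49/5 - z/5)
w = -52 (w = 4*(-13) = -52)
T(U) - 107*w = (-49/5 - 1/5*(-4)) - 107*(-52) = (-49/5 + 4/5) + 5564 = -9 + 5564 = 5555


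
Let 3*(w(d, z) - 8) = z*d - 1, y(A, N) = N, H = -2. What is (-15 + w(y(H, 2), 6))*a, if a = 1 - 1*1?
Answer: 0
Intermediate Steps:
a = 0 (a = 1 - 1 = 0)
w(d, z) = 23/3 + d*z/3 (w(d, z) = 8 + (z*d - 1)/3 = 8 + (d*z - 1)/3 = 8 + (-1 + d*z)/3 = 8 + (-1/3 + d*z/3) = 23/3 + d*z/3)
(-15 + w(y(H, 2), 6))*a = (-15 + (23/3 + (1/3)*2*6))*0 = (-15 + (23/3 + 4))*0 = (-15 + 35/3)*0 = -10/3*0 = 0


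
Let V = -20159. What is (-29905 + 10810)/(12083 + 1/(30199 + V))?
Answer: -191713800/121313321 ≈ -1.5803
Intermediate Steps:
(-29905 + 10810)/(12083 + 1/(30199 + V)) = (-29905 + 10810)/(12083 + 1/(30199 - 20159)) = -19095/(12083 + 1/10040) = -19095/121313321/10040 = -19095*10040/121313321 = -191713800/121313321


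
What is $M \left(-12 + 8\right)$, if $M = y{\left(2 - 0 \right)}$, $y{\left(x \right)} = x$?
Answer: $-8$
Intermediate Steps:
$M = 2$ ($M = 2 - 0 = 2 + 0 = 2$)
$M \left(-12 + 8\right) = 2 \left(-12 + 8\right) = 2 \left(-4\right) = -8$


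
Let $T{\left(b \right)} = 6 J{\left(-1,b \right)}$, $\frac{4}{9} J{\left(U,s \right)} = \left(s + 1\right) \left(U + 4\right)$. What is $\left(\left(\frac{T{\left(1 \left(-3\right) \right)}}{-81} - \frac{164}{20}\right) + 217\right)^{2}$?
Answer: $\frac{1100401}{25} \approx 44016.0$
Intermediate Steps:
$J{\left(U,s \right)} = \frac{9 \left(1 + s\right) \left(4 + U\right)}{4}$ ($J{\left(U,s \right)} = \frac{9 \left(s + 1\right) \left(U + 4\right)}{4} = \frac{9 \left(1 + s\right) \left(4 + U\right)}{4}$)
$T{\left(b \right)} = \frac{81}{2} + \frac{81 b}{2}$ ($T{\left(b \right)} = 6 \left(9 + 9 b + \frac{9}{4} \left(-1\right) + \frac{9}{4} \left(-1\right) b\right) = 6 \left(9 + 9 b - \frac{9}{4} - \frac{9 b}{4}\right) = 6 \left(\frac{27}{4} + \frac{27 b}{4}\right) = \frac{81}{2} + \frac{81 b}{2}$)
$\left(\left(\frac{T{\left(1 \left(-3\right) \right)}}{-81} - \frac{164}{20}\right) + 217\right)^{2} = \left(\left(\frac{\frac{81}{2} + \frac{81 \cdot 1 \left(-3\right)}{2}}{-81} - \frac{164}{20}\right) + 217\right)^{2} = \left(\left(\left(\frac{81}{2} + \frac{81}{2} \left(-3\right)\right) \left(- \frac{1}{81}\right) - \frac{41}{5}\right) + 217\right)^{2} = \left(\left(\left(\frac{81}{2} - \frac{243}{2}\right) \left(- \frac{1}{81}\right) - \frac{41}{5}\right) + 217\right)^{2} = \left(\left(\left(-81\right) \left(- \frac{1}{81}\right) - \frac{41}{5}\right) + 217\right)^{2} = \left(\left(1 - \frac{41}{5}\right) + 217\right)^{2} = \left(- \frac{36}{5} + 217\right)^{2} = \left(\frac{1049}{5}\right)^{2} = \frac{1100401}{25}$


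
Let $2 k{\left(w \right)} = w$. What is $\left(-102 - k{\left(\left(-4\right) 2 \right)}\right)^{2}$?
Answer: $9604$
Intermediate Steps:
$k{\left(w \right)} = \frac{w}{2}$
$\left(-102 - k{\left(\left(-4\right) 2 \right)}\right)^{2} = \left(-102 - \frac{\left(-4\right) 2}{2}\right)^{2} = \left(-102 - \frac{1}{2} \left(-8\right)\right)^{2} = \left(-102 - -4\right)^{2} = \left(-102 + 4\right)^{2} = \left(-98\right)^{2} = 9604$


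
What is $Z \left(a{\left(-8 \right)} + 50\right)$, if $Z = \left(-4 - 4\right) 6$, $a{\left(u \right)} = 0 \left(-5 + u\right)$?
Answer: $-2400$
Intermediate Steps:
$a{\left(u \right)} = 0$
$Z = -48$ ($Z = \left(-8\right) 6 = -48$)
$Z \left(a{\left(-8 \right)} + 50\right) = - 48 \left(0 + 50\right) = \left(-48\right) 50 = -2400$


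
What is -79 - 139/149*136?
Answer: -30675/149 ≈ -205.87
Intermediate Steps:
-79 - 139/149*136 = -79 - 18904/149 = -30675/149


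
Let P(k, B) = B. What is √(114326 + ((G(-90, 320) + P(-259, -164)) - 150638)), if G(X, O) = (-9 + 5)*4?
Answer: 2*I*√9123 ≈ 191.03*I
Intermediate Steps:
G(X, O) = -16 (G(X, O) = -4*4 = -16)
√(114326 + ((G(-90, 320) + P(-259, -164)) - 150638)) = √(114326 + ((-16 - 164) - 150638)) = √(114326 + (-180 - 150638)) = √(114326 - 150818) = √(-36492) = 2*I*√9123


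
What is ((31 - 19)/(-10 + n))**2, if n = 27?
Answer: 144/289 ≈ 0.49827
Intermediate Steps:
((31 - 19)/(-10 + n))**2 = ((31 - 19)/(-10 + 27))**2 = (12/17)**2 = 144/289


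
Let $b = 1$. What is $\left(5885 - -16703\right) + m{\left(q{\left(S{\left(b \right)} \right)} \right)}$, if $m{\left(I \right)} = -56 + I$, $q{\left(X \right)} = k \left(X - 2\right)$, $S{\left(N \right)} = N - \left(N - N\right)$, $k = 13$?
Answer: $22519$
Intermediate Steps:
$S{\left(N \right)} = N$ ($S{\left(N \right)} = N - 0 = N + 0 = N$)
$q{\left(X \right)} = -26 + 13 X$ ($q{\left(X \right)} = 13 \left(X - 2\right) = 13 \left(-2 + X\right) = -26 + 13 X$)
$\left(5885 - -16703\right) + m{\left(q{\left(S{\left(b \right)} \right)} \right)} = \left(5885 - -16703\right) + \left(-56 + \left(-26 + 13 \cdot 1\right)\right) = \left(5885 + 16703\right) + \left(-56 + \left(-26 + 13\right)\right) = 22588 - 69 = 22519$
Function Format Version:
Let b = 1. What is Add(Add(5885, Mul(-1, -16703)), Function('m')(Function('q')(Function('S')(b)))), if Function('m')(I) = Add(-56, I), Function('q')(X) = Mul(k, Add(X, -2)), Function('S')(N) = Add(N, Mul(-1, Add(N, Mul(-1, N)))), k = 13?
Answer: 22519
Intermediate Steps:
Function('S')(N) = N (Function('S')(N) = Add(N, Mul(-1, 0)) = Add(N, 0) = N)
Function('q')(X) = Add(-26, Mul(13, X)) (Function('q')(X) = Mul(13, Add(X, -2)) = Mul(13, Add(-2, X)) = Add(-26, Mul(13, X)))
Add(Add(5885, Mul(-1, -16703)), Function('m')(Function('q')(Function('S')(b)))) = Add(Add(5885, Mul(-1, -16703)), Add(-56, Add(-26, Mul(13, 1)))) = Add(Add(5885, 16703), Add(-56, Add(-26, 13))) = Add(22588, Add(-56, -13)) = Add(22588, -69) = 22519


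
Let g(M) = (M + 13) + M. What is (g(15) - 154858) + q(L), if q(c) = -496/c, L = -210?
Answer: -16255327/105 ≈ -1.5481e+5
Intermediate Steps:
g(M) = 13 + 2*M (g(M) = (13 + M) + M = 13 + 2*M)
(g(15) - 154858) + q(L) = ((13 + 2*15) - 154858) - 496/(-210) = ((13 + 30) - 154858) - 496*(-1/210) = (43 - 154858) + 248/105 = -154815 + 248/105 = -16255327/105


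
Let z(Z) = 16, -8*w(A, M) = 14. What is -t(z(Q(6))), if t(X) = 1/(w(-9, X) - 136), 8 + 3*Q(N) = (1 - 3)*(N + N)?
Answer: 4/551 ≈ 0.0072595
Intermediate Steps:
Q(N) = -8/3 - 4*N/3 (Q(N) = -8/3 + ((1 - 3)*(N + N))/3 = -8/3 + (-4*N)/3 = -8/3 - 4*N/3)
w(A, M) = -7/4 (w(A, M) = -⅛*14 = -7/4)
t(X) = -4/551 (t(X) = 1/(-7/4 - 136) = 1/(-551/4) = -4/551)
-t(z(Q(6))) = -1*(-4/551) = 4/551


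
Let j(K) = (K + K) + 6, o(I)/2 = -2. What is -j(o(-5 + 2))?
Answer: 2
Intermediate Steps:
o(I) = -4 (o(I) = 2*(-2) = -4)
j(K) = 6 + 2*K (j(K) = 2*K + 6 = 6 + 2*K)
-j(o(-5 + 2)) = -(6 + 2*(-4)) = -(6 - 8) = -1*(-2) = 2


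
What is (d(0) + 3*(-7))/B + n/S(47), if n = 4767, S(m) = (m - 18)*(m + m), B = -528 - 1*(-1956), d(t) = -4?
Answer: 3369563/1946364 ≈ 1.7312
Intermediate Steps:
B = 1428 (B = -528 + 1956 = 1428)
S(m) = 2*m*(-18 + m) (S(m) = (-18 + m)*(2*m) = 2*m*(-18 + m))
(d(0) + 3*(-7))/B + n/S(47) = (-4 + 3*(-7))/1428 + 4767/((2*47*(-18 + 47))) = (-4 - 21)*(1/1428) + 4767/((2*47*29)) = -25*1/1428 + 4767/2726 = -25/1428 + 4767*(1/2726) = -25/1428 + 4767/2726 = 3369563/1946364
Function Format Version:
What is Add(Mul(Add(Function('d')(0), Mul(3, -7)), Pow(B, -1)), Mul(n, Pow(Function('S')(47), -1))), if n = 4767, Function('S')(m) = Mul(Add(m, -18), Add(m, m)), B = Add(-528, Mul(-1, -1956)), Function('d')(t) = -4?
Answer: Rational(3369563, 1946364) ≈ 1.7312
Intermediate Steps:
B = 1428 (B = Add(-528, 1956) = 1428)
Function('S')(m) = Mul(2, m, Add(-18, m)) (Function('S')(m) = Mul(Add(-18, m), Mul(2, m)) = Mul(2, m, Add(-18, m)))
Add(Mul(Add(Function('d')(0), Mul(3, -7)), Pow(B, -1)), Mul(n, Pow(Function('S')(47), -1))) = Add(Mul(Add(-4, Mul(3, -7)), Pow(1428, -1)), Mul(4767, Pow(Mul(2, 47, Add(-18, 47)), -1))) = Add(Mul(Add(-4, -21), Rational(1, 1428)), Mul(4767, Pow(Mul(2, 47, 29), -1))) = Add(Mul(-25, Rational(1, 1428)), Mul(4767, Pow(2726, -1))) = Add(Rational(-25, 1428), Mul(4767, Rational(1, 2726))) = Add(Rational(-25, 1428), Rational(4767, 2726)) = Rational(3369563, 1946364)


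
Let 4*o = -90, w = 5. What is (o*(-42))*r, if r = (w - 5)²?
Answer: 0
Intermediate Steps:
o = -45/2 (o = (¼)*(-90) = -45/2 ≈ -22.500)
r = 0 (r = (5 - 5)² = 0² = 0)
(o*(-42))*r = -45/2*(-42)*0 = 945*0 = 0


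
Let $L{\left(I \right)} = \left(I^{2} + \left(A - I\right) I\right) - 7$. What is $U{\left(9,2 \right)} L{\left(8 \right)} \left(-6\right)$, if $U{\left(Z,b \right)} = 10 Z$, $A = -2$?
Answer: $12420$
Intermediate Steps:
$L{\left(I \right)} = -7 + I^{2} + I \left(-2 - I\right)$ ($L{\left(I \right)} = \left(I^{2} + \left(-2 - I\right) I\right) - 7 = \left(I^{2} + I \left(-2 - I\right)\right) - 7 = -7 + I^{2} + I \left(-2 - I\right)$)
$U{\left(9,2 \right)} L{\left(8 \right)} \left(-6\right) = 10 \cdot 9 \left(-7 - 16\right) \left(-6\right) = 90 \left(-7 - 16\right) \left(-6\right) = 90 \left(-23\right) \left(-6\right) = \left(-2070\right) \left(-6\right) = 12420$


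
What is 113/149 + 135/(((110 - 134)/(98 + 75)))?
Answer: -1159061/1192 ≈ -972.37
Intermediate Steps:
113/149 + 135/(((110 - 134)/(98 + 75))) = 113*(1/149) + 135/((-24/173)) = 113/149 + 135/((-24*1/173)) = 113/149 + 135/(-24/173) = 113/149 + 135*(-173/24) = 113/149 - 7785/8 = -1159061/1192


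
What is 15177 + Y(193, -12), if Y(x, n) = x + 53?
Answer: 15423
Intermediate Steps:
Y(x, n) = 53 + x
15177 + Y(193, -12) = 15177 + (53 + 193) = 15177 + 246 = 15423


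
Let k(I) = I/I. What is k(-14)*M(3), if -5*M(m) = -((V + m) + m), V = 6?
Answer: 12/5 ≈ 2.4000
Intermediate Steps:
k(I) = 1
M(m) = 6/5 + 2*m/5 (M(m) = -(-1)*((6 + m) + m)/5 = -(-1)*(6 + 2*m)/5 = -(-6 - 2*m)/5 = 6/5 + 2*m/5)
k(-14)*M(3) = 1*(6/5 + (⅖)*3) = 1*(6/5 + 6/5) = 1*(12/5) = 12/5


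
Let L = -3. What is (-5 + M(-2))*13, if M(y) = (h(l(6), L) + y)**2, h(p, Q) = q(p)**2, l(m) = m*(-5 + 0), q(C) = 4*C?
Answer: 2694931187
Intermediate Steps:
l(m) = -5*m (l(m) = m*(-5) = -5*m)
h(p, Q) = 16*p**2 (h(p, Q) = (4*p)**2 = 16*p**2)
M(y) = (14400 + y)**2 (M(y) = (16*(-5*6)**2 + y)**2 = (16*(-30)**2 + y)**2 = (16*900 + y)**2 = (14400 + y)**2)
(-5 + M(-2))*13 = (-5 + (14400 - 2)**2)*13 = (-5 + 14398**2)*13 = (-5 + 207302404)*13 = 207302399*13 = 2694931187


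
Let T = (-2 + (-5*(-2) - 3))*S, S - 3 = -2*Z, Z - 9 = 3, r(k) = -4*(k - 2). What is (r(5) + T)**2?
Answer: 13689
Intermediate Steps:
r(k) = 8 - 4*k (r(k) = -4*(-2 + k) = 8 - 4*k)
Z = 12 (Z = 9 + 3 = 12)
S = -21 (S = 3 - 2*12 = 3 - 24 = -21)
T = -105 (T = (-2 + (-5*(-2) - 3))*(-21) = (-2 + (10 - 3))*(-21) = (-2 + 7)*(-21) = 5*(-21) = -105)
(r(5) + T)**2 = ((8 - 4*5) - 105)**2 = ((8 - 20) - 105)**2 = (-12 - 105)**2 = (-117)**2 = 13689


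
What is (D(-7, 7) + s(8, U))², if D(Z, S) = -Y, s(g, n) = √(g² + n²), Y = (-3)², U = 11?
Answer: (9 - √185)² ≈ 21.174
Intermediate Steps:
Y = 9
D(Z, S) = -9 (D(Z, S) = -1*9 = -9)
(D(-7, 7) + s(8, U))² = (-9 + √(8² + 11²))² = (-9 + √(64 + 121))² = (-9 + √185)²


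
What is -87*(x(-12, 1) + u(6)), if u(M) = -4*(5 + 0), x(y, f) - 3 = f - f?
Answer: 1479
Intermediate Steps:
x(y, f) = 3 (x(y, f) = 3 + (f - f) = 3 + 0 = 3)
u(M) = -20 (u(M) = -4*5 = -20)
-87*(x(-12, 1) + u(6)) = -87*(3 - 20) = -87*(-17) = 1479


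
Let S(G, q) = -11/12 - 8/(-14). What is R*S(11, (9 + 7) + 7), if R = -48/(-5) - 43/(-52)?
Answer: -78619/21840 ≈ -3.5998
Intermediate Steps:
S(G, q) = -29/84 (S(G, q) = -11*1/12 - 8*(-1/14) = -11/12 + 4/7 = -29/84)
R = 2711/260 (R = -48*(-⅕) - 43*(-1/52) = 48/5 + 43/52 = 2711/260 ≈ 10.427)
R*S(11, (9 + 7) + 7) = (2711/260)*(-29/84) = -78619/21840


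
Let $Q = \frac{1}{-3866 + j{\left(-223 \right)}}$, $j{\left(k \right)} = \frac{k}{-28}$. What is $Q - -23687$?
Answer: $\frac{2558788147}{108025} \approx 23687.0$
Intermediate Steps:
$j{\left(k \right)} = - \frac{k}{28}$ ($j{\left(k \right)} = k \left(- \frac{1}{28}\right) = - \frac{k}{28}$)
$Q = - \frac{28}{108025}$ ($Q = \frac{1}{-3866 - - \frac{223}{28}} = \frac{1}{-3866 + \frac{223}{28}} = \frac{1}{- \frac{108025}{28}} = - \frac{28}{108025} \approx -0.0002592$)
$Q - -23687 = - \frac{28}{108025} - -23687 = - \frac{28}{108025} + 23687 = \frac{2558788147}{108025}$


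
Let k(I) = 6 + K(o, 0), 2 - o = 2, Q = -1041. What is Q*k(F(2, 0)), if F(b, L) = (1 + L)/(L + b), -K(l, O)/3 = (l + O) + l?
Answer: -6246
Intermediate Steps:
o = 0 (o = 2 - 1*2 = 2 - 2 = 0)
K(l, O) = -6*l - 3*O (K(l, O) = -3*((l + O) + l) = -3*((O + l) + l) = -3*(O + 2*l) = -6*l - 3*O)
F(b, L) = (1 + L)/(L + b)
k(I) = 6 (k(I) = 6 + (-6*0 - 3*0) = 6 + (0 + 0) = 6 + 0 = 6)
Q*k(F(2, 0)) = -1041*6 = -6246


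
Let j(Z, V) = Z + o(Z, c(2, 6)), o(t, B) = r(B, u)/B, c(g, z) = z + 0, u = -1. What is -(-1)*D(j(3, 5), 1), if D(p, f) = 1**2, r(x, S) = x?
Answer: 1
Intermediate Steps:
c(g, z) = z
o(t, B) = 1 (o(t, B) = B/B = 1)
j(Z, V) = 1 + Z (j(Z, V) = Z + 1 = 1 + Z)
D(p, f) = 1
-(-1)*D(j(3, 5), 1) = -(-1) = -1*(-1) = 1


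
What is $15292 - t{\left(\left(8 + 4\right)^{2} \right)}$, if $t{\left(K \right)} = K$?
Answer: $15148$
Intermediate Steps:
$15292 - t{\left(\left(8 + 4\right)^{2} \right)} = 15292 - \left(8 + 4\right)^{2} = 15292 - 12^{2} = 15292 - 144 = 15148$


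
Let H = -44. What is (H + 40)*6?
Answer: -24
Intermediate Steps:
(H + 40)*6 = (-44 + 40)*6 = -4*6 = -24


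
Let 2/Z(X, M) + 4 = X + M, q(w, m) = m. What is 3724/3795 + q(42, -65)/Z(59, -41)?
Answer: -1723001/3795 ≈ -454.02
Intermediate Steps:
Z(X, M) = 2/(-4 + M + X) (Z(X, M) = 2/(-4 + (X + M)) = 2/(-4 + (M + X)) = 2/(-4 + M + X))
3724/3795 + q(42, -65)/Z(59, -41) = 3724/3795 - 65/(2/(-4 - 41 + 59)) = 3724*(1/3795) - 65/(2/14) = 3724/3795 - 65/(2*(1/14)) = 3724/3795 - 65/1/7 = 3724/3795 - 65*7 = 3724/3795 - 455 = -1723001/3795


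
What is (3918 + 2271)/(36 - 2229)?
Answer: -2063/731 ≈ -2.8222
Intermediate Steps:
(3918 + 2271)/(36 - 2229) = 6189/(-2193) = 6189*(-1/2193) = -2063/731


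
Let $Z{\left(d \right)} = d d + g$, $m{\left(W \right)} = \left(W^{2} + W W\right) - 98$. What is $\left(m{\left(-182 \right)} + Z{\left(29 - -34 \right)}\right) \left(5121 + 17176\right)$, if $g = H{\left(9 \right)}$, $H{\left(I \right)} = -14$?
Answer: $1563131185$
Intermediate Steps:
$m{\left(W \right)} = -98 + 2 W^{2}$ ($m{\left(W \right)} = \left(W^{2} + W^{2}\right) - 98 = 2 W^{2} - 98 = -98 + 2 W^{2}$)
$g = -14$
$Z{\left(d \right)} = -14 + d^{2}$ ($Z{\left(d \right)} = d d - 14 = d^{2} - 14 = -14 + d^{2}$)
$\left(m{\left(-182 \right)} + Z{\left(29 - -34 \right)}\right) \left(5121 + 17176\right) = \left(\left(-98 + 2 \left(-182\right)^{2}\right) - \left(14 - \left(29 - -34\right)^{2}\right)\right) \left(5121 + 17176\right) = \left(\left(-98 + 2 \cdot 33124\right) - \left(14 - \left(29 + 34\right)^{2}\right)\right) 22297 = \left(\left(-98 + 66248\right) - \left(14 - 63^{2}\right)\right) 22297 = \left(66150 + \left(-14 + 3969\right)\right) 22297 = \left(66150 + 3955\right) 22297 = 70105 \cdot 22297 = 1563131185$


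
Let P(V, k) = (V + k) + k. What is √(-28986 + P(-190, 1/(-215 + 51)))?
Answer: I*√196179506/82 ≈ 170.81*I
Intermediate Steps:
P(V, k) = V + 2*k
√(-28986 + P(-190, 1/(-215 + 51))) = √(-28986 + (-190 + 2/(-215 + 51))) = √(-28986 + (-190 + 2/(-164))) = √(-28986 + (-190 + 2*(-1/164))) = √(-28986 + (-190 - 1/82)) = √(-28986 - 15581/82) = √(-2392433/82) = I*√196179506/82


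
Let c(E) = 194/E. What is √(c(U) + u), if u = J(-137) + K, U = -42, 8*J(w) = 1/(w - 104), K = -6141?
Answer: I*√2518594959090/20244 ≈ 78.394*I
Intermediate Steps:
J(w) = 1/(8*(-104 + w)) (J(w) = 1/(8*(w - 104)) = 1/(8*(-104 + w)))
u = -11839849/1928 (u = 1/(8*(-104 - 137)) - 6141 = (⅛)/(-241) - 6141 = (⅛)*(-1/241) - 6141 = -1/1928 - 6141 = -11839849/1928 ≈ -6141.0)
√(c(U) + u) = √(194/(-42) - 11839849/1928) = √(194*(-1/42) - 11839849/1928) = √(-97/21 - 11839849/1928) = √(-248823845/40488) = I*√2518594959090/20244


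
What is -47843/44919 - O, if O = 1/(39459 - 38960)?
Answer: -23918576/22414581 ≈ -1.0671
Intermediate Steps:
O = 1/499 ≈ 0.0020040
-47843/44919 - O = -47843/44919 - 1*1/499 = -47843*1/44919 - 1/499 = -47843/44919 - 1/499 = -23918576/22414581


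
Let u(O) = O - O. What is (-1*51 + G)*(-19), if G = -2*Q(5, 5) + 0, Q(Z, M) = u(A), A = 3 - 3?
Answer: 969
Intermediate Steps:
A = 0
u(O) = 0
Q(Z, M) = 0
G = 0 (G = -2*0 + 0 = 0 + 0 = 0)
(-1*51 + G)*(-19) = (-1*51 + 0)*(-19) = (-51 + 0)*(-19) = -51*(-19) = 969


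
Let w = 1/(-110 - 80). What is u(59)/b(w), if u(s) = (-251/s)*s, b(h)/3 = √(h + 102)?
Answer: -251*√3682010/58137 ≈ -8.2845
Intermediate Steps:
w = -1/190 (w = 1/(-190) = -1/190 ≈ -0.0052632)
b(h) = 3*√(102 + h) (b(h) = 3*√(h + 102) = 3*√(102 + h))
u(s) = -251
u(59)/b(w) = -251*1/(3*√(102 - 1/190)) = -251*√3682010/58137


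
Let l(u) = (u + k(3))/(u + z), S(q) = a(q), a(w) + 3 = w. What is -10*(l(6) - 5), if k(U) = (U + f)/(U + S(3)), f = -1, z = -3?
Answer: 250/9 ≈ 27.778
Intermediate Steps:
a(w) = -3 + w
S(q) = -3 + q
k(U) = (-1 + U)/U (k(U) = (U - 1)/(U + (-3 + 3)) = (-1 + U)/(U + 0) = (-1 + U)/U)
l(u) = (⅔ + u)/(-3 + u) (l(u) = (u + (-1 + 3)/3)/(u - 3) = (u + (⅓)*2)/(-3 + u) = (u + ⅔)/(-3 + u) = (⅔ + u)/(-3 + u))
-10*(l(6) - 5) = -10*((⅔ + 6)/(-3 + 6) - 5) = -10*((20/3)/3 - 5) = -10*((⅓)*(20/3) - 5) = -10*(20/9 - 5) = -10*(-25/9) = 250/9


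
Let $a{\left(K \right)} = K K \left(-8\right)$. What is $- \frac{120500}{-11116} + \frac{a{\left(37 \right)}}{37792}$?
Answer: $\frac{138506049}{13127996} \approx 10.55$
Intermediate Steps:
$a{\left(K \right)} = - 8 K^{2}$ ($a{\left(K \right)} = K^{2} \left(-8\right) = - 8 K^{2}$)
$- \frac{120500}{-11116} + \frac{a{\left(37 \right)}}{37792} = - \frac{120500}{-11116} + \frac{\left(-8\right) 37^{2}}{37792} = \left(-120500\right) \left(- \frac{1}{11116}\right) + \left(-8\right) 1369 \cdot \frac{1}{37792} = \frac{30125}{2779} - \frac{1369}{4724} = \frac{138506049}{13127996}$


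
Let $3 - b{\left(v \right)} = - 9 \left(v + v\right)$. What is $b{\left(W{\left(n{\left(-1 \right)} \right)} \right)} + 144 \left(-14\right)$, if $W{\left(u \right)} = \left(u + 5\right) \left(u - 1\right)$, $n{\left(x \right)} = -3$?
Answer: $-2157$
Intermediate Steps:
$W{\left(u \right)} = \left(-1 + u\right) \left(5 + u\right)$ ($W{\left(u \right)} = \left(5 + u\right) \left(-1 + u\right) = \left(-1 + u\right) \left(5 + u\right)$)
$b{\left(v \right)} = 3 + 18 v$ ($b{\left(v \right)} = 3 - - 9 \left(v + v\right) = 3 - - 9 \cdot 2 v = 3 - - 18 v = 3 + 18 v$)
$b{\left(W{\left(n{\left(-1 \right)} \right)} \right)} + 144 \left(-14\right) = \left(3 + 18 \left(-5 + \left(-3\right)^{2} + 4 \left(-3\right)\right)\right) + 144 \left(-14\right) = \left(3 + 18 \left(-5 + 9 - 12\right)\right) - 2016 = \left(3 + 18 \left(-8\right)\right) - 2016 = \left(3 - 144\right) - 2016 = -141 - 2016 = -2157$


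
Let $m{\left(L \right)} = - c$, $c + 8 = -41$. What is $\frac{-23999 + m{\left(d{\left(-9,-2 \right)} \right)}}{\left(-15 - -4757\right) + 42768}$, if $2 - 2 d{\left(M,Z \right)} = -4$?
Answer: $- \frac{2395}{4751} \approx -0.5041$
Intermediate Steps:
$c = -49$ ($c = -8 - 41 = -49$)
$d{\left(M,Z \right)} = 3$ ($d{\left(M,Z \right)} = 1 - -2 = 1 + 2 = 3$)
$m{\left(L \right)} = 49$ ($m{\left(L \right)} = \left(-1\right) \left(-49\right) = 49$)
$\frac{-23999 + m{\left(d{\left(-9,-2 \right)} \right)}}{\left(-15 - -4757\right) + 42768} = \frac{-23999 + 49}{\left(-15 - -4757\right) + 42768} = - \frac{23950}{\left(-15 + 4757\right) + 42768} = - \frac{23950}{4742 + 42768} = - \frac{23950}{47510} = \left(-23950\right) \frac{1}{47510} = - \frac{2395}{4751}$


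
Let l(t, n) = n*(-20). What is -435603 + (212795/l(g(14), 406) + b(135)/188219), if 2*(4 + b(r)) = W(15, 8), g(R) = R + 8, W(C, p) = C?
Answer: -133157758363305/305667656 ≈ -4.3563e+5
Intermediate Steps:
g(R) = 8 + R
l(t, n) = -20*n
b(r) = 7/2 (b(r) = -4 + (½)*15 = -4 + 15/2 = 7/2)
-435603 + (212795/l(g(14), 406) + b(135)/188219) = -435603 + (212795/((-20*406)) + (7/2)/188219) = -435603 + (212795/(-8120) + (7/2)*(1/188219)) = -435603 + (212795*(-1/8120) + 7/376438) = -435603 + (-42559/1624 + 7/376438) = -435603 - 8010406737/305667656 = -133157758363305/305667656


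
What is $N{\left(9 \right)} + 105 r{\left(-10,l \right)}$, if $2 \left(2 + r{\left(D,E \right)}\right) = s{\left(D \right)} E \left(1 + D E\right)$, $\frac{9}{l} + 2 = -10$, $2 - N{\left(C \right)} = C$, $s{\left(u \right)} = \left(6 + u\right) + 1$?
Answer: $\frac{12593}{16} \approx 787.06$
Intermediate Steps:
$s{\left(u \right)} = 7 + u$
$N{\left(C \right)} = 2 - C$
$l = - \frac{3}{4}$ ($l = \frac{9}{-2 - 10} = \frac{9}{-12} = 9 \left(- \frac{1}{12}\right) = - \frac{3}{4} \approx -0.75$)
$r{\left(D,E \right)} = -2 + \frac{E \left(1 + D E\right) \left(7 + D\right)}{2}$ ($r{\left(D,E \right)} = -2 + \frac{\left(7 + D\right) E \left(1 + D E\right)}{2} = -2 + \frac{E \left(7 + D\right) \left(1 + D E\right)}{2} = -2 + \frac{E \left(1 + D E\right) \left(7 + D\right)}{2}$)
$N{\left(9 \right)} + 105 r{\left(-10,l \right)} = \left(2 - 9\right) + 105 \left(-2 + \frac{1}{2} \left(- \frac{3}{4}\right) \left(7 - 10\right) + \frac{1}{2} \left(-10\right) \left(- \frac{3}{4}\right)^{2} \left(7 - 10\right)\right) = \left(2 - 9\right) + 105 \left(-2 + \frac{1}{2} \left(- \frac{3}{4}\right) \left(-3\right) + \frac{1}{2} \left(-10\right) \frac{9}{16} \left(-3\right)\right) = -7 + 105 \left(-2 + \frac{9}{8} + \frac{135}{16}\right) = -7 + 105 \cdot \frac{121}{16} = -7 + \frac{12705}{16} = \frac{12593}{16}$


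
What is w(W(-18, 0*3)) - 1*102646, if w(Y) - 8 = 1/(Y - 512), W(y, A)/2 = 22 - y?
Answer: -44339617/432 ≈ -1.0264e+5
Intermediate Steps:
W(y, A) = 44 - 2*y (W(y, A) = 2*(22 - y) = 44 - 2*y)
w(Y) = 8 + 1/(-512 + Y) (w(Y) = 8 + 1/(Y - 512) = 8 + 1/(-512 + Y))
w(W(-18, 0*3)) - 1*102646 = (-4095 + 8*(44 - 2*(-18)))/(-512 + (44 - 2*(-18))) - 1*102646 = (-4095 + 8*(44 + 36))/(-512 + (44 + 36)) - 102646 = (-4095 + 8*80)/(-512 + 80) - 102646 = (-4095 + 640)/(-432) - 102646 = -1/432*(-3455) - 102646 = 3455/432 - 102646 = -44339617/432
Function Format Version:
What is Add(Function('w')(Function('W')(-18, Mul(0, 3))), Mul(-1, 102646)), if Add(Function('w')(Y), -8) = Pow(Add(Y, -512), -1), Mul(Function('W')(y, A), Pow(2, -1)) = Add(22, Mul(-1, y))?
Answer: Rational(-44339617, 432) ≈ -1.0264e+5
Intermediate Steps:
Function('W')(y, A) = Add(44, Mul(-2, y)) (Function('W')(y, A) = Mul(2, Add(22, Mul(-1, y))) = Add(44, Mul(-2, y)))
Function('w')(Y) = Add(8, Pow(Add(-512, Y), -1)) (Function('w')(Y) = Add(8, Pow(Add(Y, -512), -1)) = Add(8, Pow(Add(-512, Y), -1)))
Add(Function('w')(Function('W')(-18, Mul(0, 3))), Mul(-1, 102646)) = Add(Mul(Pow(Add(-512, Add(44, Mul(-2, -18))), -1), Add(-4095, Mul(8, Add(44, Mul(-2, -18))))), Mul(-1, 102646)) = Add(Mul(Pow(Add(-512, Add(44, 36)), -1), Add(-4095, Mul(8, Add(44, 36)))), -102646) = Add(Mul(Pow(Add(-512, 80), -1), Add(-4095, Mul(8, 80))), -102646) = Add(Mul(Pow(-432, -1), Add(-4095, 640)), -102646) = Add(Mul(Rational(-1, 432), -3455), -102646) = Add(Rational(3455, 432), -102646) = Rational(-44339617, 432)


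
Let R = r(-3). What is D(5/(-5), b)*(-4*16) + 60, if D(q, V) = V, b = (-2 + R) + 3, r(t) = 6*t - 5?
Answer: 1468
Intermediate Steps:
r(t) = -5 + 6*t
R = -23 (R = -5 + 6*(-3) = -5 - 18 = -23)
b = -22 (b = (-2 - 23) + 3 = -25 + 3 = -22)
D(5/(-5), b)*(-4*16) + 60 = -(-88)*16 + 60 = -22*(-64) + 60 = 1408 + 60 = 1468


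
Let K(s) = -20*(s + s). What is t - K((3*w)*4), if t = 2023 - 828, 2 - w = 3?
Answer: 715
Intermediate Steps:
w = -1 (w = 2 - 1*3 = 2 - 3 = -1)
t = 1195
K(s) = -40*s
t - K((3*w)*4) = 1195 - (-40)*(3*(-1))*4 = 1195 - (-40)*(-3*4) = 1195 - (-40)*(-12) = 1195 - 1*480 = 1195 - 480 = 715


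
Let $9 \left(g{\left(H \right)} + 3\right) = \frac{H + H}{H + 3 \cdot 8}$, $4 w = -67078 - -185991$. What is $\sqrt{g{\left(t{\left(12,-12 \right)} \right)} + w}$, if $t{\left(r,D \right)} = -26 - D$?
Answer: $\frac{\sqrt{26752445}}{30} \approx 172.41$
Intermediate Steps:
$w = \frac{118913}{4}$ ($w = \frac{-67078 - -185991}{4} = \frac{-67078 + 185991}{4} = \frac{1}{4} \cdot 118913 = \frac{118913}{4} \approx 29728.0$)
$g{\left(H \right)} = -3 + \frac{2 H}{9 \left(24 + H\right)}$ ($g{\left(H \right)} = -3 + \frac{\left(H + H\right) \frac{1}{H + 3 \cdot 8}}{9} = -3 + \frac{2 H \frac{1}{H + 24}}{9} = -3 + \frac{2 H \frac{1}{24 + H}}{9} = -3 + \frac{2 H}{9 \left(24 + H\right)}$)
$\sqrt{g{\left(t{\left(12,-12 \right)} \right)} + w} = \sqrt{\frac{-648 - 25 \left(-26 - -12\right)}{9 \left(24 - 14\right)} + \frac{118913}{4}} = \sqrt{\frac{-648 - 25 \left(-26 + 12\right)}{9 \left(24 + \left(-26 + 12\right)\right)} + \frac{118913}{4}} = \sqrt{\frac{-648 - -350}{9 \left(24 - 14\right)} + \frac{118913}{4}} = \sqrt{\frac{-648 + 350}{9 \cdot 10} + \frac{118913}{4}} = \sqrt{\frac{1}{9} \cdot \frac{1}{10} \left(-298\right) + \frac{118913}{4}} = \sqrt{- \frac{149}{45} + \frac{118913}{4}} = \sqrt{\frac{5350489}{180}} = \frac{\sqrt{26752445}}{30}$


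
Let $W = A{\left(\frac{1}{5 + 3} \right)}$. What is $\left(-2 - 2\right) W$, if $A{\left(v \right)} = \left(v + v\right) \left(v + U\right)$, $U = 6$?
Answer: $- \frac{49}{8} \approx -6.125$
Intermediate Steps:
$A{\left(v \right)} = 2 v \left(6 + v\right)$ ($A{\left(v \right)} = \left(v + v\right) \left(v + 6\right) = 2 v \left(6 + v\right)$)
$W = \frac{49}{32}$ ($W = \frac{2 \left(6 + \frac{1}{5 + 3}\right)}{5 + 3} = \frac{2 \left(6 + \frac{1}{8}\right)}{8} = 2 \cdot \frac{1}{8} \left(6 + \frac{1}{8}\right) = 2 \cdot \frac{1}{8} \cdot \frac{49}{8} = \frac{49}{32} \approx 1.5313$)
$\left(-2 - 2\right) W = \left(-2 - 2\right) \frac{49}{32} = \left(-4\right) \frac{49}{32} = - \frac{49}{8}$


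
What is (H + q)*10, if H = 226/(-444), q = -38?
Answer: -42745/111 ≈ -385.09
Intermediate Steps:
H = -113/222 (H = 226*(-1/444) = -113/222 ≈ -0.50901)
(H + q)*10 = (-113/222 - 38)*10 = -8549/222*10 = -42745/111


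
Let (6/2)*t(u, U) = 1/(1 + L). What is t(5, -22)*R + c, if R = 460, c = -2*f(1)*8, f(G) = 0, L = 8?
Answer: 460/27 ≈ 17.037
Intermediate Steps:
t(u, U) = 1/27 (t(u, U) = 1/(3*(1 + 8)) = (1/3)/9 = (1/3)*(1/9) = 1/27)
c = 0 (c = -2*0*8 = 0*8 = 0)
t(5, -22)*R + c = (1/27)*460 + 0 = 460/27 + 0 = 460/27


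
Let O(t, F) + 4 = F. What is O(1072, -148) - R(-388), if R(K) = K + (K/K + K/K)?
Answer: 234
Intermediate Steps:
R(K) = 2 + K (R(K) = K + (1 + 1) = K + 2 = 2 + K)
O(t, F) = -4 + F
O(1072, -148) - R(-388) = (-4 - 148) - (2 - 388) = -152 - 1*(-386) = -152 + 386 = 234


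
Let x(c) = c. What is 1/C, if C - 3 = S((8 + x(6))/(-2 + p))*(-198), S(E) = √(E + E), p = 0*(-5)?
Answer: 1/182955 + 22*I*√14/60985 ≈ 5.4658e-6 + 0.0013498*I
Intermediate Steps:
p = 0
S(E) = √2*√E (S(E) = √(2*E) = √2*√E)
C = 3 - 198*I*√14 (C = 3 + (√2*√((8 + 6)/(-2 + 0)))*(-198) = 3 + (√2*√(14/(-2)))*(-198) = 3 + (√2*√(14*(-½)))*(-198) = 3 + (√2*√(-7))*(-198) = 3 + (√2*(I*√7))*(-198) = 3 + (I*√14)*(-198) = 3 - 198*I*√14 ≈ 3.0 - 740.85*I)
1/C = 1/(3 - 198*I*√14)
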